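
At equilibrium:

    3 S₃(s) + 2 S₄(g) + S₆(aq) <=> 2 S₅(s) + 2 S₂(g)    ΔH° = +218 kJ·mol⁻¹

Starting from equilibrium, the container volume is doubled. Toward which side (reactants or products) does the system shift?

no shift

Gas moles: reactants 2, products 2. Δn_gas = 0, so a volume change leaves Q equal to K — no shift from this change.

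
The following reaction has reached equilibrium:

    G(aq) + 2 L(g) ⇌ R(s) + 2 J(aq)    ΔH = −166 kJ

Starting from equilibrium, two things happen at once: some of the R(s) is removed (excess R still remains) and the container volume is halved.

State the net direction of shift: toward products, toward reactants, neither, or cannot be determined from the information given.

right

R is a pure solid; its activity is 1 regardless of amount, so Q is unaffected — no shift from this change.
Gas moles: reactants 2, products 0 (Δn_gas = -2). Compression shifts the system toward the side with fewer moles of gas — to the right.
Only the nonzero effect(s) matter; the net shift is to the right.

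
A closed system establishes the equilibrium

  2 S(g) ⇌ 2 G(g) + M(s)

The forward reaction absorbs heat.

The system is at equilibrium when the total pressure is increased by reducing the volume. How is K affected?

The equilibrium constant depends only on temperature. This perturbation changes neither the position of equilibrium nor K.

unchanged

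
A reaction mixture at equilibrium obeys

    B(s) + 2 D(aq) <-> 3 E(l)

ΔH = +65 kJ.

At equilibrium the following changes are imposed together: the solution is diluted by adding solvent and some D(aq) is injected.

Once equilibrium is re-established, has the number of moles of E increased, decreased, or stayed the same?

cannot be determined

Dilution lowers every aqueous concentration by the same factor. Δn_aq = 0 − 2 = -2, so the system shifts toward the side with more dissolved moles — to the left.
Adding D (aq), a reactant, drives the reaction to the right.
The two effects oppose each other, so the net shift — and hence the change in E — cannot be determined from the given information.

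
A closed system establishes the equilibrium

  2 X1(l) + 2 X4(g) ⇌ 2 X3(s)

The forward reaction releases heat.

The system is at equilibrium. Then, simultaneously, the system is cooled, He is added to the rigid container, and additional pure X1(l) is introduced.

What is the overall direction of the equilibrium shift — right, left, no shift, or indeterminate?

The forward reaction is exothermic. Lowering T favours the exothermic direction — shift to the right.
At constant volume, adding an inert gas leaves every reacting species' partial pressure unchanged, so Q is unchanged — no shift from this change.
X1 is a pure liquid; its activity is 1 regardless of amount, so Q is unaffected — no shift from this change.
Only the nonzero effect(s) matter; the net shift is to the right.

right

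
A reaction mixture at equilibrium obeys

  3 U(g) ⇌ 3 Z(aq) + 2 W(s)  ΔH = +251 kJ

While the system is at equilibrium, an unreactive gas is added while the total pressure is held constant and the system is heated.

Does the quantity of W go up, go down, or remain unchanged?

Adding inert gas at constant total pressure expands the volume and lowers every reacting partial pressure. With Δn_gas = 0 − 3 = -3, Q moves away from K toward the side with fewer gas moles, so the system shifts toward the side with more gas moles — to the left.
The forward reaction is endothermic. Raising T favours the endothermic direction — shift to the right.
The two effects oppose each other, so the net shift — and hence the change in W — cannot be determined from the given information.

cannot be determined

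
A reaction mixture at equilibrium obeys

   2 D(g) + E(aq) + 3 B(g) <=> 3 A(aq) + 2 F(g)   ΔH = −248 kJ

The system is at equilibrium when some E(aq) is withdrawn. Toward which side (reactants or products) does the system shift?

Removing E (aq), a reactant, drives the reaction to the left.

left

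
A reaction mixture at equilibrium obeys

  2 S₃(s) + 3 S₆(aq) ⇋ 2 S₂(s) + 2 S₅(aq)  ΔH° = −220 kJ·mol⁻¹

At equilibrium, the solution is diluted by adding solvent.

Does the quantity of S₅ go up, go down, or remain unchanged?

decreases

Dilution lowers every aqueous concentration by the same factor. Δn_aq = 2 − 3 = -1, so the system shifts toward the side with more dissolved moles — to the left.
The net shift is to the left. S₅ is a product, so its amount decreases.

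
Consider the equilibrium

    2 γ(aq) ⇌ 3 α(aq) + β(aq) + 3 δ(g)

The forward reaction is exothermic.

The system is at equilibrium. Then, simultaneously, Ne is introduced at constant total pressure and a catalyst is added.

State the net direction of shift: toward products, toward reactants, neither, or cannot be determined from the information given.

right

Adding inert gas at constant total pressure expands the volume and lowers every reacting partial pressure. With Δn_gas = 3 − 0 = +3, Q moves away from K toward the side with fewer gas moles, so the system shifts toward the side with more gas moles — to the right.
A catalyst speeds both forward and reverse rates equally; it changes neither Q nor K — no shift from this change.
Only the nonzero effect(s) matter; the net shift is to the right.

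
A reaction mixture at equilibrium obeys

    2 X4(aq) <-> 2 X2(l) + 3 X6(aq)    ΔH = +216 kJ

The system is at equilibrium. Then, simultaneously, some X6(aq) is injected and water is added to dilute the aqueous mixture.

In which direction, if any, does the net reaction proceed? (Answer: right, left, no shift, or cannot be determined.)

cannot be determined

Adding X6 (aq), a product, drives the reaction to the left.
Dilution lowers every aqueous concentration by the same factor. Δn_aq = 3 − 2 = +1, so the system shifts toward the side with more dissolved moles — to the right.
The individual effects push in opposite directions; without quantitative information the net direction cannot be determined.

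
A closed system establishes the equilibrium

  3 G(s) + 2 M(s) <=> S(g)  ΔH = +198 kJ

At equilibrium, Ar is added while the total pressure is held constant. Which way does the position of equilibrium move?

right

Adding inert gas at constant total pressure expands the volume and lowers every reacting partial pressure. With Δn_gas = 1 − 0 = +1, Q moves away from K toward the side with fewer gas moles, so the system shifts toward the side with more gas moles — to the right.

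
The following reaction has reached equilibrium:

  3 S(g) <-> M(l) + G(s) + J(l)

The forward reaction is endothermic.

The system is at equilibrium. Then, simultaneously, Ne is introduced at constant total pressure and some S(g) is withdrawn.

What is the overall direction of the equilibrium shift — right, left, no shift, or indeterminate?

left

Adding inert gas at constant total pressure expands the volume and lowers every reacting partial pressure. With Δn_gas = 0 − 3 = -3, Q moves away from K toward the side with fewer gas moles, so the system shifts toward the side with more gas moles — to the left.
Removing S (g), a reactant, drives the reaction to the left.
All effects act in the same direction — net shift to the left.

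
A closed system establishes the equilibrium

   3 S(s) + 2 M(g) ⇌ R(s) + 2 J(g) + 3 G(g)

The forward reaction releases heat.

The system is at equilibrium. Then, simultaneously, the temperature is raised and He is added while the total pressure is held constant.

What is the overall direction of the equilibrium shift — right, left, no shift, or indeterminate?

The forward reaction is exothermic. Raising T favours the endothermic direction — shift to the left.
Adding inert gas at constant total pressure expands the volume and lowers every reacting partial pressure. With Δn_gas = 5 − 2 = +3, Q moves away from K toward the side with fewer gas moles, so the system shifts toward the side with more gas moles — to the right.
The individual effects push in opposite directions; without quantitative information the net direction cannot be determined.

cannot be determined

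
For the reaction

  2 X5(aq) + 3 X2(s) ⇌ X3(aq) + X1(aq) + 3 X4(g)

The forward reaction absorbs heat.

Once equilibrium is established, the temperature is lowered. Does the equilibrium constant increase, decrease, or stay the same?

decreases

K depends on temperature via the van 't Hoff relation. The forward reaction is endothermic, so lowering T decreases K.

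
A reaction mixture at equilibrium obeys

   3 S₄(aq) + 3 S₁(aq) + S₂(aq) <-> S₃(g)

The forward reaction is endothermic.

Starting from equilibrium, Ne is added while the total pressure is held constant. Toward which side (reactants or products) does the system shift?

Adding inert gas at constant total pressure expands the volume and lowers every reacting partial pressure. With Δn_gas = 1 − 0 = +1, Q moves away from K toward the side with fewer gas moles, so the system shifts toward the side with more gas moles — to the right.

right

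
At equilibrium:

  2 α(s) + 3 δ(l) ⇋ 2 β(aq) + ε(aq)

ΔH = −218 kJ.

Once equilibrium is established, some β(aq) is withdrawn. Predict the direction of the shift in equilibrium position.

right

Removing β (aq), a product, drives the reaction to the right.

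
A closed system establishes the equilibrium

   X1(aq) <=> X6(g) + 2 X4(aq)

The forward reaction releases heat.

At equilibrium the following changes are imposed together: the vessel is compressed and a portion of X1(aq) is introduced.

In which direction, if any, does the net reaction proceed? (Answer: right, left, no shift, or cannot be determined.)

Gas moles: reactants 0, products 1 (Δn_gas = +1). Compression shifts the system toward the side with fewer moles of gas — to the left.
Adding X1 (aq), a reactant, drives the reaction to the right.
The individual effects push in opposite directions; without quantitative information the net direction cannot be determined.

cannot be determined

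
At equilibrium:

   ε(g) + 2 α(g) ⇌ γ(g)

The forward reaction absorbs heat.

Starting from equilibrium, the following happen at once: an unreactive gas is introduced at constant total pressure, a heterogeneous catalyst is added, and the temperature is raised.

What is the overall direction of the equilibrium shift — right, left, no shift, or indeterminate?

cannot be determined

Adding inert gas at constant total pressure expands the volume and lowers every reacting partial pressure. With Δn_gas = 1 − 3 = -2, Q moves away from K toward the side with fewer gas moles, so the system shifts toward the side with more gas moles — to the left.
A catalyst speeds both forward and reverse rates equally; it changes neither Q nor K — no shift from this change.
The forward reaction is endothermic. Raising T favours the endothermic direction — shift to the right.
The individual effects push in opposite directions; without quantitative information the net direction cannot be determined.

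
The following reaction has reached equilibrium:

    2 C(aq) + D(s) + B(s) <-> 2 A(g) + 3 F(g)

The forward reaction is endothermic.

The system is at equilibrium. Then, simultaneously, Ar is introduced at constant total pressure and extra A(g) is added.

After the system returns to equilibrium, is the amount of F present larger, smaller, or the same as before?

cannot be determined

Adding inert gas at constant total pressure expands the volume and lowers every reacting partial pressure. With Δn_gas = 5 − 0 = +5, Q moves away from K toward the side with fewer gas moles, so the system shifts toward the side with more gas moles — to the right.
Adding A (g), a product, drives the reaction to the left.
The two effects oppose each other, so the net shift — and hence the change in F — cannot be determined from the given information.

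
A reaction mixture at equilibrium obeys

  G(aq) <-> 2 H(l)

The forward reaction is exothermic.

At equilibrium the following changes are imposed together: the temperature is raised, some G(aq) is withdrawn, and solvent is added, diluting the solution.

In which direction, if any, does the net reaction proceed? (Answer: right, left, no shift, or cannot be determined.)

left

The forward reaction is exothermic. Raising T favours the endothermic direction — shift to the left.
Removing G (aq), a reactant, drives the reaction to the left.
Dilution lowers every aqueous concentration by the same factor. Δn_aq = 0 − 1 = -1, so the system shifts toward the side with more dissolved moles — to the left.
All effects act in the same direction — net shift to the left.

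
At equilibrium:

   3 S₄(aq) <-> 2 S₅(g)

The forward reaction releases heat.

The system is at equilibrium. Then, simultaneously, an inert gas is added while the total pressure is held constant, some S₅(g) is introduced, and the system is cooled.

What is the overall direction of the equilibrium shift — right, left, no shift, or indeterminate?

Adding inert gas at constant total pressure expands the volume and lowers every reacting partial pressure. With Δn_gas = 2 − 0 = +2, Q moves away from K toward the side with fewer gas moles, so the system shifts toward the side with more gas moles — to the right.
Adding S₅ (g), a product, drives the reaction to the left.
The forward reaction is exothermic. Lowering T favours the exothermic direction — shift to the right.
The individual effects push in opposite directions; without quantitative information the net direction cannot be determined.

cannot be determined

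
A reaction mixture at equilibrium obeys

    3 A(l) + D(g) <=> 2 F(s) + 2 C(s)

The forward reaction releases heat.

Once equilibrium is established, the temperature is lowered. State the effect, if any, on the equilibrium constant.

K depends on temperature via the van 't Hoff relation. The forward reaction is exothermic, so lowering T increases K.

increases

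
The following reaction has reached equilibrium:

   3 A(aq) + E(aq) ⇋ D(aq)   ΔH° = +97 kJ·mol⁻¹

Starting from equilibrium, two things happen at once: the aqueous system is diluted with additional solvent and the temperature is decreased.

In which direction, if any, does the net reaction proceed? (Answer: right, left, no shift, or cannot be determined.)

Dilution lowers every aqueous concentration by the same factor. Δn_aq = 1 − 4 = -3, so the system shifts toward the side with more dissolved moles — to the left.
The forward reaction is endothermic. Lowering T favours the exothermic direction — shift to the left.
All effects act in the same direction — net shift to the left.

left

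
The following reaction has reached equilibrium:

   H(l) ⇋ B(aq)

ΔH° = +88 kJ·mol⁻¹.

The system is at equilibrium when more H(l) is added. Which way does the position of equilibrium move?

no shift

H is a pure liquid; its activity is 1 regardless of amount, so Q is unaffected — no shift from this change.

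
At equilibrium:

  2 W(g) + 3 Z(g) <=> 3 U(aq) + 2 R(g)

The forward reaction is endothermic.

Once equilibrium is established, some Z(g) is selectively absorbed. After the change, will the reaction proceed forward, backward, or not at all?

left

Removing Z (g), a reactant, drives the reaction to the left.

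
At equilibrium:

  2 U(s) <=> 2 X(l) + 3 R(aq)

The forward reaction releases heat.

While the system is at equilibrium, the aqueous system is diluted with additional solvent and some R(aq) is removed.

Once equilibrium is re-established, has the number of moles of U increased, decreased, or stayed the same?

decreases

Dilution lowers every aqueous concentration by the same factor. Δn_aq = 3 − 0 = +3, so the system shifts toward the side with more dissolved moles — to the right.
Removing R (aq), a product, drives the reaction to the right.
The net shift is to the right. U is a reactant, so its amount decreases.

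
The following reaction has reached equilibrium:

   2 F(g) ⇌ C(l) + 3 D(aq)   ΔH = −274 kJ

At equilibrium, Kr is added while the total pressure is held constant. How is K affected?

The equilibrium constant depends only on temperature. This perturbation may move the position of equilibrium, but since T is unchanged, K itself is unchanged.

unchanged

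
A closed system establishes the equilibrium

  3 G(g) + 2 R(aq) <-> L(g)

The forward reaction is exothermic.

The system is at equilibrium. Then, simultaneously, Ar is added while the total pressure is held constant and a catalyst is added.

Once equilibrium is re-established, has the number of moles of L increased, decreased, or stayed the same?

Adding inert gas at constant total pressure expands the volume and lowers every reacting partial pressure. With Δn_gas = 1 − 3 = -2, Q moves away from K toward the side with fewer gas moles, so the system shifts toward the side with more gas moles — to the left.
A catalyst speeds both forward and reverse rates equally; it changes neither Q nor K — no shift from this change.
The net shift is to the left. L is a product, so its amount decreases.

decreases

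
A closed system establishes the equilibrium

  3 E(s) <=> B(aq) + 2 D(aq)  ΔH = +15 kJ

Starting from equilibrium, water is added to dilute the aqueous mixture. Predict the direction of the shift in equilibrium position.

right

Dilution lowers every aqueous concentration by the same factor. Δn_aq = 3 − 0 = +3, so the system shifts toward the side with more dissolved moles — to the right.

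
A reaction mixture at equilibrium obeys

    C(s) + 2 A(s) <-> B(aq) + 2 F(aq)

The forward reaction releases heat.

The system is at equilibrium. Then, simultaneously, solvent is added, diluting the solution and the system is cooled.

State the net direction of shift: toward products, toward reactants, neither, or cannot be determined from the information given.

right

Dilution lowers every aqueous concentration by the same factor. Δn_aq = 3 − 0 = +3, so the system shifts toward the side with more dissolved moles — to the right.
The forward reaction is exothermic. Lowering T favours the exothermic direction — shift to the right.
All effects act in the same direction — net shift to the right.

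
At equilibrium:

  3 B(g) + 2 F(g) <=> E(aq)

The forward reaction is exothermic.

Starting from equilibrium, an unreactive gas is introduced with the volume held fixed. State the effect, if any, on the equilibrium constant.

unchanged

The equilibrium constant depends only on temperature. This perturbation changes neither the position of equilibrium nor K.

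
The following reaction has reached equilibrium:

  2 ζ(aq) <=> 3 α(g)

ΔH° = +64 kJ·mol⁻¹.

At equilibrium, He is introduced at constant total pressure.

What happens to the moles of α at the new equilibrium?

increases

Adding inert gas at constant total pressure expands the volume and lowers every reacting partial pressure. With Δn_gas = 3 − 0 = +3, Q moves away from K toward the side with fewer gas moles, so the system shifts toward the side with more gas moles — to the right.
The net shift is to the right. α is a product, so its amount increases.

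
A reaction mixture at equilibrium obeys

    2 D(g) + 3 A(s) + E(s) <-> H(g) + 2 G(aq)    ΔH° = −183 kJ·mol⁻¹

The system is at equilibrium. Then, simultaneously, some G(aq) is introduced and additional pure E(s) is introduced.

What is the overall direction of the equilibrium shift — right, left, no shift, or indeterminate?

Adding G (aq), a product, drives the reaction to the left.
E is a pure solid; its activity is 1 regardless of amount, so Q is unaffected — no shift from this change.
Only the nonzero effect(s) matter; the net shift is to the left.

left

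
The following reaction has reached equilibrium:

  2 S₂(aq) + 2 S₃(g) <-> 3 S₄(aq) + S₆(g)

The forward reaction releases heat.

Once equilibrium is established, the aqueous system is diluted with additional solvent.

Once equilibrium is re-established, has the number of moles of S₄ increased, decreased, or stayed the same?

Dilution lowers every aqueous concentration by the same factor. Δn_aq = 3 − 2 = +1, so the system shifts toward the side with more dissolved moles — to the right.
The net shift is to the right. S₄ is a product, so its amount increases.

increases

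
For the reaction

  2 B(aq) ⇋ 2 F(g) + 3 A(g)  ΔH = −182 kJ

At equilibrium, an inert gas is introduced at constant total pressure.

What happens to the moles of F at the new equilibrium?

increases

Adding inert gas at constant total pressure expands the volume and lowers every reacting partial pressure. With Δn_gas = 5 − 0 = +5, Q moves away from K toward the side with fewer gas moles, so the system shifts toward the side with more gas moles — to the right.
The net shift is to the right. F is a product, so its amount increases.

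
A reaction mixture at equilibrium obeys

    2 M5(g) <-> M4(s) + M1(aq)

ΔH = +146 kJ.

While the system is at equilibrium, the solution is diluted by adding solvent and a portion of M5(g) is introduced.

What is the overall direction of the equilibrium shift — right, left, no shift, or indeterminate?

right

Dilution lowers every aqueous concentration by the same factor. Δn_aq = 1 − 0 = +1, so the system shifts toward the side with more dissolved moles — to the right.
Adding M5 (g), a reactant, drives the reaction to the right.
All effects act in the same direction — net shift to the right.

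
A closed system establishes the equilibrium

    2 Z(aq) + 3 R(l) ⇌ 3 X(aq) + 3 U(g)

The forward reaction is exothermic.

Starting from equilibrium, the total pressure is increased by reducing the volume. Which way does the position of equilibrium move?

left

Gas moles: reactants 0, products 3 (Δn_gas = +3). Compression shifts the system toward the side with fewer moles of gas — to the left.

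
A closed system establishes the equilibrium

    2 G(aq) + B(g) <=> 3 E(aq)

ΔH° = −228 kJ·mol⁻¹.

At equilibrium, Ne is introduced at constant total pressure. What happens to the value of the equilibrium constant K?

unchanged

The equilibrium constant depends only on temperature. This perturbation may move the position of equilibrium, but since T is unchanged, K itself is unchanged.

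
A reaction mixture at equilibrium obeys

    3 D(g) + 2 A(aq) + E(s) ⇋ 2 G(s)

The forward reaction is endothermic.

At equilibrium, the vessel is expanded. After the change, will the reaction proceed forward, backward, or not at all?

left

Gas moles: reactants 3, products 0 (Δn_gas = -3). Expansion shifts the system toward the side with more moles of gas — to the left.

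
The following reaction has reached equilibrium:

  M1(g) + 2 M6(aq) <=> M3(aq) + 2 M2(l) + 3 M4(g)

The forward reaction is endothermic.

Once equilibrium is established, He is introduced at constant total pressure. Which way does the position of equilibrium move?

right

Adding inert gas at constant total pressure expands the volume and lowers every reacting partial pressure. With Δn_gas = 3 − 1 = +2, Q moves away from K toward the side with fewer gas moles, so the system shifts toward the side with more gas moles — to the right.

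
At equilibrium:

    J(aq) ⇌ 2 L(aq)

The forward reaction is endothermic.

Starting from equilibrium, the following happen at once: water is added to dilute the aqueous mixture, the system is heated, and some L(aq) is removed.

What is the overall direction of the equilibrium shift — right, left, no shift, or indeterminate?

right

Dilution lowers every aqueous concentration by the same factor. Δn_aq = 2 − 1 = +1, so the system shifts toward the side with more dissolved moles — to the right.
The forward reaction is endothermic. Raising T favours the endothermic direction — shift to the right.
Removing L (aq), a product, drives the reaction to the right.
All effects act in the same direction — net shift to the right.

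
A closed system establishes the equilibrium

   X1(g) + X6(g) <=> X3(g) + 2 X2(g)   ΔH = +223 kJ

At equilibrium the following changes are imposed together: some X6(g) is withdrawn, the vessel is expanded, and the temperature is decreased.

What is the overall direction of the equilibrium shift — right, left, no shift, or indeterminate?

Removing X6 (g), a reactant, drives the reaction to the left.
Gas moles: reactants 2, products 3 (Δn_gas = +1). Expansion shifts the system toward the side with more moles of gas — to the right.
The forward reaction is endothermic. Lowering T favours the exothermic direction — shift to the left.
The individual effects push in opposite directions; without quantitative information the net direction cannot be determined.

cannot be determined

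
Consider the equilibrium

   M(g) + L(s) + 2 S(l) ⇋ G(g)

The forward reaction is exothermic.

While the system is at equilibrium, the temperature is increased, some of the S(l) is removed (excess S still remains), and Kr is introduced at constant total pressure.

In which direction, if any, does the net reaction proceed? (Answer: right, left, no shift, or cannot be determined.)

The forward reaction is exothermic. Raising T favours the endothermic direction — shift to the left.
S is a pure liquid; its activity is 1 regardless of amount, so Q is unaffected — no shift from this change.
Adding inert gas at constant total pressure expands the volume, scaling every reacting partial pressure by the same factor. Δn_gas = 1 − 1 = 0, so Q is unchanged — no shift.
Only the nonzero effect(s) matter; the net shift is to the left.

left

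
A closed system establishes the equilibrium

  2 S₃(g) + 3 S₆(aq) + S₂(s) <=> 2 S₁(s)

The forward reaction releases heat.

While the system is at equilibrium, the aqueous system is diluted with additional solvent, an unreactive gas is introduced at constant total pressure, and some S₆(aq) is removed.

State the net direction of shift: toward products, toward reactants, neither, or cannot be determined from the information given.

left

Dilution lowers every aqueous concentration by the same factor. Δn_aq = 0 − 3 = -3, so the system shifts toward the side with more dissolved moles — to the left.
Adding inert gas at constant total pressure expands the volume and lowers every reacting partial pressure. With Δn_gas = 0 − 2 = -2, Q moves away from K toward the side with fewer gas moles, so the system shifts toward the side with more gas moles — to the left.
Removing S₆ (aq), a reactant, drives the reaction to the left.
All effects act in the same direction — net shift to the left.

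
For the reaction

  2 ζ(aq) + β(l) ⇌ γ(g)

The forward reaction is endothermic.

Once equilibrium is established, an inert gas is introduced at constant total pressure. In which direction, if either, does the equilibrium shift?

right

Adding inert gas at constant total pressure expands the volume and lowers every reacting partial pressure. With Δn_gas = 1 − 0 = +1, Q moves away from K toward the side with fewer gas moles, so the system shifts toward the side with more gas moles — to the right.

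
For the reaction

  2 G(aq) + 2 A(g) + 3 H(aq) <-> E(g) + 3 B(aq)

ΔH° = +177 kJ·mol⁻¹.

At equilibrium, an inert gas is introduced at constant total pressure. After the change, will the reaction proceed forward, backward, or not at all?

Adding inert gas at constant total pressure expands the volume and lowers every reacting partial pressure. With Δn_gas = 1 − 2 = -1, Q moves away from K toward the side with fewer gas moles, so the system shifts toward the side with more gas moles — to the left.

left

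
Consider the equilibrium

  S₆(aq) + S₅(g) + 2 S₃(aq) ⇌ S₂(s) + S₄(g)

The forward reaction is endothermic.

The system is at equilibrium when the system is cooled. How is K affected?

decreases

K depends on temperature via the van 't Hoff relation. The forward reaction is endothermic, so lowering T decreases K.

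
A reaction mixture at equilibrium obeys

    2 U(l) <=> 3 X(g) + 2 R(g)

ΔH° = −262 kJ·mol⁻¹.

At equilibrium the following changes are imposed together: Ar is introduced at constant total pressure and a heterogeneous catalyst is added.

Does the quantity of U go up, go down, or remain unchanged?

decreases

Adding inert gas at constant total pressure expands the volume and lowers every reacting partial pressure. With Δn_gas = 5 − 0 = +5, Q moves away from K toward the side with fewer gas moles, so the system shifts toward the side with more gas moles — to the right.
A catalyst speeds both forward and reverse rates equally; it changes neither Q nor K — no shift from this change.
The net shift is to the right. U is a reactant, so its amount decreases.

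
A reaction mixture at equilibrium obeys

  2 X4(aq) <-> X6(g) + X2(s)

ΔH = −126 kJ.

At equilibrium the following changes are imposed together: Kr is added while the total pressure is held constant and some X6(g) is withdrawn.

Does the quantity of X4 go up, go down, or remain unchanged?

decreases

Adding inert gas at constant total pressure expands the volume and lowers every reacting partial pressure. With Δn_gas = 1 − 0 = +1, Q moves away from K toward the side with fewer gas moles, so the system shifts toward the side with more gas moles — to the right.
Removing X6 (g), a product, drives the reaction to the right.
The net shift is to the right. X4 is a reactant, so its amount decreases.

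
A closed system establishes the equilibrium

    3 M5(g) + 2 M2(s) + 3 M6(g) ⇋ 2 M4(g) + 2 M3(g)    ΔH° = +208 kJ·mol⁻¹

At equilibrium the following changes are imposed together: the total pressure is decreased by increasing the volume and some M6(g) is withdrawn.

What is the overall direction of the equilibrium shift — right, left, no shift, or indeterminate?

left

Gas moles: reactants 6, products 4 (Δn_gas = -2). Expansion shifts the system toward the side with more moles of gas — to the left.
Removing M6 (g), a reactant, drives the reaction to the left.
All effects act in the same direction — net shift to the left.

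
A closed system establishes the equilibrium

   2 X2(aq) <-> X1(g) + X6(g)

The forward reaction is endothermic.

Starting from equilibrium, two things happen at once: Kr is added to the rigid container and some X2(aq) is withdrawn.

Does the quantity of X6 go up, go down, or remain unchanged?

At constant volume, adding an inert gas leaves every reacting species' partial pressure unchanged, so Q is unchanged — no shift from this change.
Removing X2 (aq), a reactant, drives the reaction to the left.
The net shift is to the left. X6 is a product, so its amount decreases.

decreases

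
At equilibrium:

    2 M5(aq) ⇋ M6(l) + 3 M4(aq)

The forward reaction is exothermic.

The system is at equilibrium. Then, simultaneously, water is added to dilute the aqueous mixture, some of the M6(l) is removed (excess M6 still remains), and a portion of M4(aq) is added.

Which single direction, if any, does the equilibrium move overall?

Dilution lowers every aqueous concentration by the same factor. Δn_aq = 3 − 2 = +1, so the system shifts toward the side with more dissolved moles — to the right.
M6 is a pure liquid; its activity is 1 regardless of amount, so Q is unaffected — no shift from this change.
Adding M4 (aq), a product, drives the reaction to the left.
The individual effects push in opposite directions; without quantitative information the net direction cannot be determined.

cannot be determined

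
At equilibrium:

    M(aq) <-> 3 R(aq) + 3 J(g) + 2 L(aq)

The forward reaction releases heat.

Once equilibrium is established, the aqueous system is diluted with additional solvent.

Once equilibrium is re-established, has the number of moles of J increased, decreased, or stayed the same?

increases

Dilution lowers every aqueous concentration by the same factor. Δn_aq = 5 − 1 = +4, so the system shifts toward the side with more dissolved moles — to the right.
The net shift is to the right. J is a product, so its amount increases.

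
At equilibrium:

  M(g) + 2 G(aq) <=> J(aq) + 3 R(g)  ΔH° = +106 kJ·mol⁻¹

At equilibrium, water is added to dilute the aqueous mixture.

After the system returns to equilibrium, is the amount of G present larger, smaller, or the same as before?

increases

Dilution lowers every aqueous concentration by the same factor. Δn_aq = 1 − 2 = -1, so the system shifts toward the side with more dissolved moles — to the left.
The net shift is to the left. G is a reactant, so its amount increases.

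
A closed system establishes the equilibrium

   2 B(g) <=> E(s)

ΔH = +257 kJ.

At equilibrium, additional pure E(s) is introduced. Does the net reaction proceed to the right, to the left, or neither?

no shift

E is a pure solid; its activity is 1 regardless of amount, so Q is unaffected — no shift from this change.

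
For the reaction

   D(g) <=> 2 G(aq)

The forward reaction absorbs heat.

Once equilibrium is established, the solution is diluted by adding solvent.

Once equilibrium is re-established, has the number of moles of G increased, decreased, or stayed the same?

increases

Dilution lowers every aqueous concentration by the same factor. Δn_aq = 2 − 0 = +2, so the system shifts toward the side with more dissolved moles — to the right.
The net shift is to the right. G is a product, so its amount increases.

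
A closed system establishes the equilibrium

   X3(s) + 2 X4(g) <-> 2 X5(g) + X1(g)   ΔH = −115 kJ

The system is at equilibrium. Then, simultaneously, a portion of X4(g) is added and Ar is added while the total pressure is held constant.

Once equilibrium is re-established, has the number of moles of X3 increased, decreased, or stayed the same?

decreases

Adding X4 (g), a reactant, drives the reaction to the right.
Adding inert gas at constant total pressure expands the volume and lowers every reacting partial pressure. With Δn_gas = 3 − 2 = +1, Q moves away from K toward the side with fewer gas moles, so the system shifts toward the side with more gas moles — to the right.
The net shift is to the right. X3 is a reactant, so its amount decreases.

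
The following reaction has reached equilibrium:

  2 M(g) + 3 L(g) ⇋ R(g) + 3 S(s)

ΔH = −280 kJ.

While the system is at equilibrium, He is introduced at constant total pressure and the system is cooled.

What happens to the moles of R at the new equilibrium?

Adding inert gas at constant total pressure expands the volume and lowers every reacting partial pressure. With Δn_gas = 1 − 5 = -4, Q moves away from K toward the side with fewer gas moles, so the system shifts toward the side with more gas moles — to the left.
The forward reaction is exothermic. Lowering T favours the exothermic direction — shift to the right.
The two effects oppose each other, so the net shift — and hence the change in R — cannot be determined from the given information.

cannot be determined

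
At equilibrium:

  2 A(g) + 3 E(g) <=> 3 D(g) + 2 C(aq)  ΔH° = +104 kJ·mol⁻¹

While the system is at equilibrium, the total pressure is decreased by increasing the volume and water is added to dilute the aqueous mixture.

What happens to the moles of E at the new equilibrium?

Gas moles: reactants 5, products 3 (Δn_gas = -2). Expansion shifts the system toward the side with more moles of gas — to the left.
Dilution lowers every aqueous concentration by the same factor. Δn_aq = 2 − 0 = +2, so the system shifts toward the side with more dissolved moles — to the right.
The two effects oppose each other, so the net shift — and hence the change in E — cannot be determined from the given information.

cannot be determined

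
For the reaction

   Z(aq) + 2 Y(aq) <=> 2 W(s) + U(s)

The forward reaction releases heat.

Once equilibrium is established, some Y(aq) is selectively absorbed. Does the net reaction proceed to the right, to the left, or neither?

left

Removing Y (aq), a reactant, drives the reaction to the left.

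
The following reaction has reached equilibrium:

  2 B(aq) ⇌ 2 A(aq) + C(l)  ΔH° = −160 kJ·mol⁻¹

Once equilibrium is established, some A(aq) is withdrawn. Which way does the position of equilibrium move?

right

Removing A (aq), a product, drives the reaction to the right.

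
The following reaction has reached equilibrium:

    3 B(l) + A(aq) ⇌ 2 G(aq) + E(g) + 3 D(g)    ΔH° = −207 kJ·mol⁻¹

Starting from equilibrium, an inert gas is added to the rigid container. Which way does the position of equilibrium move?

no shift

At constant volume, adding an inert gas leaves every reacting species' partial pressure unchanged, so Q is unchanged — no shift from this change.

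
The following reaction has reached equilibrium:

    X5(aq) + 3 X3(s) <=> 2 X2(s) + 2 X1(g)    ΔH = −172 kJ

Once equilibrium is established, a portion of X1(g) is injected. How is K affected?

unchanged

The equilibrium constant depends only on temperature. This perturbation may move the position of equilibrium, but since T is unchanged, K itself is unchanged.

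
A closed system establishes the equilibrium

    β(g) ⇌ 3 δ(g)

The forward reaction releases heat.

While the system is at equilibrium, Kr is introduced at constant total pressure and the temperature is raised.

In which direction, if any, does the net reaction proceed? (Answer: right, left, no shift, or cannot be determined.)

Adding inert gas at constant total pressure expands the volume and lowers every reacting partial pressure. With Δn_gas = 3 − 1 = +2, Q moves away from K toward the side with fewer gas moles, so the system shifts toward the side with more gas moles — to the right.
The forward reaction is exothermic. Raising T favours the endothermic direction — shift to the left.
The individual effects push in opposite directions; without quantitative information the net direction cannot be determined.

cannot be determined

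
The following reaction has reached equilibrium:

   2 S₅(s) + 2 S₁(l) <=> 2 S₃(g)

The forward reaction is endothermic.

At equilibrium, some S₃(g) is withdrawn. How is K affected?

The equilibrium constant depends only on temperature. This perturbation may move the position of equilibrium, but since T is unchanged, K itself is unchanged.

unchanged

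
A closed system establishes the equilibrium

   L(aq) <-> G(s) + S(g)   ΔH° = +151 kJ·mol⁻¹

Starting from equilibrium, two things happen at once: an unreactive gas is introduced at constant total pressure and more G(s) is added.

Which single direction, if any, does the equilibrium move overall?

Adding inert gas at constant total pressure expands the volume and lowers every reacting partial pressure. With Δn_gas = 1 − 0 = +1, Q moves away from K toward the side with fewer gas moles, so the system shifts toward the side with more gas moles — to the right.
G is a pure solid; its activity is 1 regardless of amount, so Q is unaffected — no shift from this change.
Only the nonzero effect(s) matter; the net shift is to the right.

right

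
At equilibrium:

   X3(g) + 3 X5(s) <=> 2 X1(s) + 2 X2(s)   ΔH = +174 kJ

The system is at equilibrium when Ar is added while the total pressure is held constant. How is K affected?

The equilibrium constant depends only on temperature. This perturbation may move the position of equilibrium, but since T is unchanged, K itself is unchanged.

unchanged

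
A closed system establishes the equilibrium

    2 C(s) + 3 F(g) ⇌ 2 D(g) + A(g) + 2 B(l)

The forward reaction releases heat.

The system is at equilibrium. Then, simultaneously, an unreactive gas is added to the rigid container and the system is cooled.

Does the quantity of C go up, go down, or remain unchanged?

decreases

At constant volume, adding an inert gas leaves every reacting species' partial pressure unchanged, so Q is unchanged — no shift from this change.
The forward reaction is exothermic. Lowering T favours the exothermic direction — shift to the right.
The net shift is to the right. C is a reactant, so its amount decreases.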